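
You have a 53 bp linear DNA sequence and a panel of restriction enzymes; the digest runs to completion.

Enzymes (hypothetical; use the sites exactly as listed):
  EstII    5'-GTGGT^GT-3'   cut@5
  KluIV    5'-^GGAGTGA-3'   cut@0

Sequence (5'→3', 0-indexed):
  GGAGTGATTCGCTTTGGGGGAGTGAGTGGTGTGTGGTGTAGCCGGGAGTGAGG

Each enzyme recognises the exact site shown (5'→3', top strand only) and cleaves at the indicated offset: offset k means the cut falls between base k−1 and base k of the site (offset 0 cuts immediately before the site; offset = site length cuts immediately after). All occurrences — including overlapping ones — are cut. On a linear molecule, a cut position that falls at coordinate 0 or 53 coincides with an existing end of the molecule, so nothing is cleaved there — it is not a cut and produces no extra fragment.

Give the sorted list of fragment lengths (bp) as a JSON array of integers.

[7,7,9,12,18]

Site scan:
  EstII (GTGGTGT, off=5): starts [25, 32] → cuts [30, 37]
  KluIV (GGAGTGA, off=0): starts [0, 18, 44] → cuts [18, 44] (position 0 is a terminus of the linear molecule — no cut)

All cut coordinates (distinct, sorted): [18, 30, 37, 44]

Fragment lengths:
  [0,18): 18 bp
  [18,30): 12 bp
  [30,37): 7 bp
  [37,44): 7 bp
  [44,53): 9 bp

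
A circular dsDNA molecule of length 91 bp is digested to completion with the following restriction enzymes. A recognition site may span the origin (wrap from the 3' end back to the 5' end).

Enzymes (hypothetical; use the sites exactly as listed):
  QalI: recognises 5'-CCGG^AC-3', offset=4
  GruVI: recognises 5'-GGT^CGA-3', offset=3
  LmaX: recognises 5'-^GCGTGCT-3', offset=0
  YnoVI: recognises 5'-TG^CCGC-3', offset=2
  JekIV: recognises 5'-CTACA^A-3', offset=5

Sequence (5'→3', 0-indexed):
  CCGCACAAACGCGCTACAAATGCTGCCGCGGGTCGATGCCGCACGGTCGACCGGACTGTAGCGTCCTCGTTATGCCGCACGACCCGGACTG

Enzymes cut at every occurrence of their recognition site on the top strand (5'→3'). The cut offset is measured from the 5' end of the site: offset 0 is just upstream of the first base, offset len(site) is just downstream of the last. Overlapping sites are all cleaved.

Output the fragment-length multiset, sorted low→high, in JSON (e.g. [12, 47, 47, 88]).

Per-enzyme occurrences:
  QalI (CCGGAC, off=4): starts [50, 83] → cuts [54, 87]
  GruVI (GGTCGA, off=3): starts [30, 44] → cuts [33, 47]
  LmaX (GCGTGCT, off=0): no sites
  YnoVI (TGCCGC, off=2): starts [23, 36, 72, 89] → cuts [0, 25, 38, 74]
  JekIV (CTACAA, off=5): starts [13] → cuts [18]

Pooled cuts: [0, 18, 25, 33, 38, 47, 54, 74, 87]

Fragment lengths:
  0→18: 18 bp
  18→25: 7 bp
  25→33: 8 bp
  33→38: 5 bp
  38→47: 9 bp
  47→54: 7 bp
  54→74: 20 bp
  74→87: 13 bp
  87→0 (wrap): 91-87+0 = 4 bp

[4,5,7,7,8,9,13,18,20]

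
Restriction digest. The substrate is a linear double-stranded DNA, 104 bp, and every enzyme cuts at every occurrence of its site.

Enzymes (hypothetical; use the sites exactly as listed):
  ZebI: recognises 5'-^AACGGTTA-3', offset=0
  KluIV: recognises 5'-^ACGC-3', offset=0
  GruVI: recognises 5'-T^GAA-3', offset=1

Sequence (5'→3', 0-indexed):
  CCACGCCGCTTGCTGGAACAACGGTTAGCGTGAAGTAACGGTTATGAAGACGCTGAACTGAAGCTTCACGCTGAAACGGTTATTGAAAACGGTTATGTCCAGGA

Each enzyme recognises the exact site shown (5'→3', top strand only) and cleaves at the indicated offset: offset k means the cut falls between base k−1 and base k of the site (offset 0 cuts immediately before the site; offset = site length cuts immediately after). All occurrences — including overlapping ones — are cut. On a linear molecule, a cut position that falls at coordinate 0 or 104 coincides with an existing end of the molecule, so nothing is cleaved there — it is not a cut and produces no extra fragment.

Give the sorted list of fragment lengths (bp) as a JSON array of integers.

Site scan:
  ZebI AACGGTTA/0: at [19, 36, 74, 87] ⇒ [19, 36, 74, 87]
  KluIV ACGC/0: at [2, 49, 67] ⇒ [2, 49, 67]
  GruVI TGAA/1: at [30, 44, 53, 58, 71, 83] ⇒ [31, 45, 54, 59, 72, 84]

Pooled cuts: [2, 19, 31, 36, 45, 49, 54, 59, 67, 72, 74, 84, 87]

Fragment lengths:
  [0,2): 2 bp
  [2,19): 17 bp
  [19,31): 12 bp
  [31,36): 5 bp
  [36,45): 9 bp
  [45,49): 4 bp
  [49,54): 5 bp
  [54,59): 5 bp
  [59,67): 8 bp
  [67,72): 5 bp
  [72,74): 2 bp
  [74,84): 10 bp
  [84,87): 3 bp
  [87,104): 17 bp

[2,2,3,4,5,5,5,5,8,9,10,12,17,17]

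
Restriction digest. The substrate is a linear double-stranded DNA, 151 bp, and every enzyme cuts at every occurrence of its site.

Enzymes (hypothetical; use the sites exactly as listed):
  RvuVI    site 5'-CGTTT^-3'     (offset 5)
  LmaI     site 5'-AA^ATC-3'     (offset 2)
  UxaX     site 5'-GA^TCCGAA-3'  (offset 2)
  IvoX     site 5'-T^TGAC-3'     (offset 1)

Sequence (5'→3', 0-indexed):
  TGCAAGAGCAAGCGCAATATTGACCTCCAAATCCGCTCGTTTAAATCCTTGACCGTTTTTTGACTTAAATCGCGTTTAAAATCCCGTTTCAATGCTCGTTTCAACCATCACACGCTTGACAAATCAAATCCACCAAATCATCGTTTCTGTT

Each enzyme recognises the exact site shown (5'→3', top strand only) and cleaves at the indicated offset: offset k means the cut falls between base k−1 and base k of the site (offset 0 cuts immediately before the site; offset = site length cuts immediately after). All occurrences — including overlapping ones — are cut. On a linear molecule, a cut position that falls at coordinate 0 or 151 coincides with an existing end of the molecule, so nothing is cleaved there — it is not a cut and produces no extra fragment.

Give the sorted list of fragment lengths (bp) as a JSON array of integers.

[2,2,3,5,5,5,6,8,9,9,9,9,10,10,12,12,15,20]

Scan for sites:
  RvuVI (CGTTT, off=5): starts [37, 53, 72, 84, 96, 141] → cuts [42, 58, 77, 89, 101, 146]
  LmaI (AAATC, off=2): starts [28, 42, 66, 78, 120, 125, 134] → cuts [30, 44, 68, 80, 122, 127, 136]
  UxaX (GATCCGAA, off=2): no sites
  IvoX (TTGAC, off=1): starts [19, 48, 59, 115] → cuts [20, 49, 60, 116]

All cut coordinates (distinct, sorted): [20, 30, 42, 44, 49, 58, 60, 68, 77, 80, 89, 101, 116, 122, 127, 136, 146]

Fragments:
  [0,20): 20 bp
  [20,30): 10 bp
  [30,42): 12 bp
  [42,44): 2 bp
  [44,49): 5 bp
  [49,58): 9 bp
  [58,60): 2 bp
  [60,68): 8 bp
  [68,77): 9 bp
  [77,80): 3 bp
  [80,89): 9 bp
  [89,101): 12 bp
  [101,116): 15 bp
  [116,122): 6 bp
  [122,127): 5 bp
  [127,136): 9 bp
  [136,146): 10 bp
  [146,151): 5 bp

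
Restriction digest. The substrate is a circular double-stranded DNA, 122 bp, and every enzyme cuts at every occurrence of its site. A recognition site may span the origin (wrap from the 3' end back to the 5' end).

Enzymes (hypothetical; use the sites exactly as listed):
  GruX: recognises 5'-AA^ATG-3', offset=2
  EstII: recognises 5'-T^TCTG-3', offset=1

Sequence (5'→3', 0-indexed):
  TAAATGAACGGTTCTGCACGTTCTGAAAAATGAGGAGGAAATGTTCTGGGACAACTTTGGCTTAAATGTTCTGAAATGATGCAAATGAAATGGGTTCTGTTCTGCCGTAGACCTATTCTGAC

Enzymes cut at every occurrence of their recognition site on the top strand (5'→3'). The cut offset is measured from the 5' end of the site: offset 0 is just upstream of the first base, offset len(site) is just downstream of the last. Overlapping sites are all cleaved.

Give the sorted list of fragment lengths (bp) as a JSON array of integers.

Site scan:
  GruX AAATG/2: at [1, 27, 38, 63, 73, 82, 87] ⇒ [3, 29, 40, 65, 75, 84, 89]
  EstII TTCTG/1: at [11, 20, 43, 68, 94, 99, 115] ⇒ [12, 21, 44, 69, 95, 100, 116]

All cut coordinates (distinct, sorted): [3, 12, 21, 29, 40, 44, 65, 69, 75, 84, 89, 95, 100, 116]

Fragment lengths:
  3→12: 9 bp
  12→21: 9 bp
  21→29: 8 bp
  29→40: 11 bp
  40→44: 4 bp
  44→65: 21 bp
  65→69: 4 bp
  69→75: 6 bp
  75→84: 9 bp
  84→89: 5 bp
  89→95: 6 bp
  95→100: 5 bp
  100→116: 16 bp
  116→3 (wrap): 122-116+3 = 9 bp

[4,4,5,5,6,6,8,9,9,9,9,11,16,21]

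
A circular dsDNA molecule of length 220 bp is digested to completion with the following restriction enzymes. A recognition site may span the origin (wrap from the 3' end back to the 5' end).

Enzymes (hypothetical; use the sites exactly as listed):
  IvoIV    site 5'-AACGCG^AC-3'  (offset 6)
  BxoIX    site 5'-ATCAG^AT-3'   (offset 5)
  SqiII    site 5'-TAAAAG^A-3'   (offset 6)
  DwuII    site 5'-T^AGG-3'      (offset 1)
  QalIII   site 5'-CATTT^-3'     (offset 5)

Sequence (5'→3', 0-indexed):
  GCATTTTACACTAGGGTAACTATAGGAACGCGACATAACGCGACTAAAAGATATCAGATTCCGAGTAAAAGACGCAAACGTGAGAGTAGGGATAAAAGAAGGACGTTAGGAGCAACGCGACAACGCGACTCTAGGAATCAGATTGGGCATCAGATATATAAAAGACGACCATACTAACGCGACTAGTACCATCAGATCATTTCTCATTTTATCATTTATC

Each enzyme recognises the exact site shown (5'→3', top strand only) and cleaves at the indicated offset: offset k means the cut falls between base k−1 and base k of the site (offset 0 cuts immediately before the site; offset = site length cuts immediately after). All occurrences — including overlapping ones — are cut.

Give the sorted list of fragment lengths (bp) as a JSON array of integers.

Site scan:
  IvoIV (AACGCGAC, off=6): starts [26, 36, 113, 121, 175] → cuts [32, 42, 119, 127, 181]
  BxoIX (ATCAGAT, off=5): starts [52, 136, 148, 190] → cuts [57, 141, 153, 195]
  SqiII (TAAAAGA, off=6): starts [44, 65, 92, 158] → cuts [50, 71, 98, 164]
  DwuII (TAGG, off=1): starts [11, 22, 86, 106, 131] → cuts [12, 23, 87, 107, 132]
  QalIII (CATTT, off=5): starts [1, 197, 204, 212] → cuts [6, 202, 209, 217]

Pooled cuts: [6, 12, 23, 32, 42, 50, 57, 71, 87, 98, 107, 119, 127, 132, 141, 153, 164, 181, 195, 202, 209, 217]

Fragment lengths:
  6→12: 6 bp
  12→23: 11 bp
  23→32: 9 bp
  32→42: 10 bp
  42→50: 8 bp
  50→57: 7 bp
  57→71: 14 bp
  71→87: 16 bp
  87→98: 11 bp
  98→107: 9 bp
  107→119: 12 bp
  119→127: 8 bp
  127→132: 5 bp
  132→141: 9 bp
  141→153: 12 bp
  153→164: 11 bp
  164→181: 17 bp
  181→195: 14 bp
  195→202: 7 bp
  202→209: 7 bp
  209→217: 8 bp
  217→6 (wrap): 220-217+6 = 9 bp

[5,6,7,7,7,8,8,8,9,9,9,9,10,11,11,11,12,12,14,14,16,17]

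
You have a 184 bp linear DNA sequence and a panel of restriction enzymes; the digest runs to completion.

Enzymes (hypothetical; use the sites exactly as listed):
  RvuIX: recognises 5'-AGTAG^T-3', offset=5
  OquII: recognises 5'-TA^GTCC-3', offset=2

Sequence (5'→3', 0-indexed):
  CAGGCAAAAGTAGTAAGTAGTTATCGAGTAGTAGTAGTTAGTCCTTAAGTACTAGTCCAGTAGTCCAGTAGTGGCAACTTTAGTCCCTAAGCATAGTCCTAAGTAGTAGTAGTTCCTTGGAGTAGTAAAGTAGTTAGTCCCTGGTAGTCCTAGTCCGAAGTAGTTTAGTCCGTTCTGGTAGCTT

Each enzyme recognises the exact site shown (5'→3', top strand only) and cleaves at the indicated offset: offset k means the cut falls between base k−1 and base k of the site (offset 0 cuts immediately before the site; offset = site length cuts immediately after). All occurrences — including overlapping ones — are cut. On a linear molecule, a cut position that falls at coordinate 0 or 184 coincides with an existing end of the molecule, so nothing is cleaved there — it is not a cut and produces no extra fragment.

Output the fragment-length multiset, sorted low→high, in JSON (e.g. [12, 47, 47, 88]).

Per-enzyme occurrences:
  RvuIX AGTAGT/5: at [8, 15, 26, 29, 32, 58, 66, 101, 104, 107, 120, 128, 158] ⇒ [13, 20, 31, 34, 37, 63, 71, 106, 109, 112, 125, 133, 163]
  OquII TAGTCC/2: at [38, 52, 60, 80, 93, 134, 144, 150, 165] ⇒ [40, 54, 62, 82, 95, 136, 146, 152, 167]

All cut coordinates (distinct, sorted): [13, 20, 31, 34, 37, 40, 54, 62, 63, 71, 82, 95, 106, 109, 112, 125, 133, 136, 146, 152, 163, 167]

Fragments:
  [0,13): 13 bp
  [13,20): 7 bp
  [20,31): 11 bp
  [31,34): 3 bp
  [34,37): 3 bp
  [37,40): 3 bp
  [40,54): 14 bp
  [54,62): 8 bp
  [62,63): 1 bp
  [63,71): 8 bp
  [71,82): 11 bp
  [82,95): 13 bp
  [95,106): 11 bp
  [106,109): 3 bp
  [109,112): 3 bp
  [112,125): 13 bp
  [125,133): 8 bp
  [133,136): 3 bp
  [136,146): 10 bp
  [146,152): 6 bp
  [152,163): 11 bp
  [163,167): 4 bp
  [167,184): 17 bp

[1,3,3,3,3,3,3,4,6,7,8,8,8,10,11,11,11,11,13,13,13,14,17]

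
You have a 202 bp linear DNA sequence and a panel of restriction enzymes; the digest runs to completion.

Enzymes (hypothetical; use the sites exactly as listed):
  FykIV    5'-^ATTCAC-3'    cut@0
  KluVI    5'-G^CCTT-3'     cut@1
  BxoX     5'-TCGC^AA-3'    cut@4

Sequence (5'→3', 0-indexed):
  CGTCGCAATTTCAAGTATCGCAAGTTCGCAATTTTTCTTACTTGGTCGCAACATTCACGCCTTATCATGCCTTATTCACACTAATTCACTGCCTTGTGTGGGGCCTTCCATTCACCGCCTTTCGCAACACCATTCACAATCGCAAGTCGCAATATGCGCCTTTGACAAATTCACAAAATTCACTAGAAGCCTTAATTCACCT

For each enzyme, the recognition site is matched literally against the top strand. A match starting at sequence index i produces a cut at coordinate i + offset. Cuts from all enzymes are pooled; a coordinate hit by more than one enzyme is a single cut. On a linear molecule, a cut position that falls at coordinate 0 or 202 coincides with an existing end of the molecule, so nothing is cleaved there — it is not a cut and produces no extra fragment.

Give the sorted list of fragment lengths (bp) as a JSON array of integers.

[3,4,5,6,6,6,7,7,8,8,8,8,8,8,9,10,10,10,12,12,12,15,20]

Per-enzyme occurrences:
  FykIV (ATTCAC, off=0): starts [52, 73, 83, 109, 131, 168, 177, 194] → cuts [52, 73, 83, 109, 131, 168, 177, 194]
  KluVI (GCCTT, off=1): starts [58, 68, 90, 102, 116, 157, 188] → cuts [59, 69, 91, 103, 117, 158, 189]
  BxoX (TCGCAA, off=4): starts [2, 17, 25, 45, 121, 139, 146] → cuts [6, 21, 29, 49, 125, 143, 150]

All cut coordinates (distinct, sorted): [6, 21, 29, 49, 52, 59, 69, 73, 83, 91, 103, 109, 117, 125, 131, 143, 150, 158, 168, 177, 189, 194]

Fragment lengths:
  [0,6): 6 bp
  [6,21): 15 bp
  [21,29): 8 bp
  [29,49): 20 bp
  [49,52): 3 bp
  [52,59): 7 bp
  [59,69): 10 bp
  [69,73): 4 bp
  [73,83): 10 bp
  [83,91): 8 bp
  [91,103): 12 bp
  [103,109): 6 bp
  [109,117): 8 bp
  [117,125): 8 bp
  [125,131): 6 bp
  [131,143): 12 bp
  [143,150): 7 bp
  [150,158): 8 bp
  [158,168): 10 bp
  [168,177): 9 bp
  [177,189): 12 bp
  [189,194): 5 bp
  [194,202): 8 bp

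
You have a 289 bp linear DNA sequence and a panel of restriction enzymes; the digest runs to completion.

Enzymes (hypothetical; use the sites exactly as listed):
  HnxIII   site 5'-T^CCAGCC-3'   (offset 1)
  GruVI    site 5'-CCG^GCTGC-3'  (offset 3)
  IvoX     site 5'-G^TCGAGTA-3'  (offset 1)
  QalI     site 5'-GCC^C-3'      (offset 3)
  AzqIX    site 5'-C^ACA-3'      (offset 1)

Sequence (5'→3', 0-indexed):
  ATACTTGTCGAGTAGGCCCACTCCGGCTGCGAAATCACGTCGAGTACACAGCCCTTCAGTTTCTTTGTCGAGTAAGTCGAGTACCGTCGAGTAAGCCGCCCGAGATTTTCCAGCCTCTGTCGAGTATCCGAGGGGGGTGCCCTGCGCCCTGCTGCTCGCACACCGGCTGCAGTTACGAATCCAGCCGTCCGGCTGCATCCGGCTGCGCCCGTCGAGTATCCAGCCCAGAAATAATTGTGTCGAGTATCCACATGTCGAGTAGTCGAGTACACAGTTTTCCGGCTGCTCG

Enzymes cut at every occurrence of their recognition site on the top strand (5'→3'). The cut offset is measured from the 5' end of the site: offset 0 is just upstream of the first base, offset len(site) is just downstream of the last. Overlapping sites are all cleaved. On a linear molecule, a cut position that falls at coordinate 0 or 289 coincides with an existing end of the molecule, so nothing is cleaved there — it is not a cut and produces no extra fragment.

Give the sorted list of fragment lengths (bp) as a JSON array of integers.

Scan for sites:
  HnxIII (TCCAGCC, off=1): starts [108, 179, 218] → cuts [109, 180, 219]
  GruVI (CCGGCTGC, off=3): starts [22, 162, 188, 198, 278] → cuts [25, 165, 191, 201, 281]
  IvoX (GTCGAGTA, off=1): starts [6, 38, 66, 75, 85, 118, 210, 238, 253, 261] → cuts [7, 39, 67, 76, 86, 119, 211, 239, 254, 262]
  QalI (GCCC, off=3): starts [15, 50, 97, 138, 145, 206, 222] → cuts [18, 53, 100, 141, 148, 209, 225]
  AzqIX (CACA, off=1): starts [46, 158, 248, 269] → cuts [47, 159, 249, 270]

All cut coordinates (distinct, sorted): [7, 18, 25, 39, 47, 53, 67, 76, 86, 100, 109, 119, 141, 148, 159, 165, 180, 191, 201, 209, 211, 219, 225, 239, 249, 254, 262, 270, 281]

Fragments:
  [0,7): 7 bp
  [7,18): 11 bp
  [18,25): 7 bp
  [25,39): 14 bp
  [39,47): 8 bp
  [47,53): 6 bp
  [53,67): 14 bp
  [67,76): 9 bp
  [76,86): 10 bp
  [86,100): 14 bp
  [100,109): 9 bp
  [109,119): 10 bp
  [119,141): 22 bp
  [141,148): 7 bp
  [148,159): 11 bp
  [159,165): 6 bp
  [165,180): 15 bp
  [180,191): 11 bp
  [191,201): 10 bp
  [201,209): 8 bp
  [209,211): 2 bp
  [211,219): 8 bp
  [219,225): 6 bp
  [225,239): 14 bp
  [239,249): 10 bp
  [249,254): 5 bp
  [254,262): 8 bp
  [262,270): 8 bp
  [270,281): 11 bp
  [281,289): 8 bp

[2,5,6,6,6,7,7,7,8,8,8,8,8,8,9,9,10,10,10,10,11,11,11,11,14,14,14,14,15,22]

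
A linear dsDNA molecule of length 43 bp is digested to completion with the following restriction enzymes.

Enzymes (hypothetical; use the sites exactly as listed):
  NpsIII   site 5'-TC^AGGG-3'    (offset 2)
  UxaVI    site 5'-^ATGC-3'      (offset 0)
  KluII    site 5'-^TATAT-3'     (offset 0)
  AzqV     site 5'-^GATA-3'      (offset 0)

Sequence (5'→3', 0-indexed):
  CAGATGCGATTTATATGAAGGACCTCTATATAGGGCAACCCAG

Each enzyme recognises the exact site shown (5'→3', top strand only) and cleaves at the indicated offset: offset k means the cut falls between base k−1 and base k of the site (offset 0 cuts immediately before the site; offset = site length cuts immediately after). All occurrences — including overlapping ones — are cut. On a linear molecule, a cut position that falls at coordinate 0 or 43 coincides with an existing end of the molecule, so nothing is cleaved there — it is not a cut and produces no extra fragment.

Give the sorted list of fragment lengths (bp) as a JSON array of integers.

[3,8,15,17]

Per-enzyme occurrences:
  NpsIII (TCAGGG, off=2): no sites
  UxaVI ATGC/0: at [3] ⇒ [3]
  KluII TATAT/0: at [11, 26] ⇒ [11, 26]
  AzqV (GATA, off=0): no sites

Pooled cuts: [3, 11, 26]

Fragments:
  [0,3): 3 bp
  [3,11): 8 bp
  [11,26): 15 bp
  [26,43): 17 bp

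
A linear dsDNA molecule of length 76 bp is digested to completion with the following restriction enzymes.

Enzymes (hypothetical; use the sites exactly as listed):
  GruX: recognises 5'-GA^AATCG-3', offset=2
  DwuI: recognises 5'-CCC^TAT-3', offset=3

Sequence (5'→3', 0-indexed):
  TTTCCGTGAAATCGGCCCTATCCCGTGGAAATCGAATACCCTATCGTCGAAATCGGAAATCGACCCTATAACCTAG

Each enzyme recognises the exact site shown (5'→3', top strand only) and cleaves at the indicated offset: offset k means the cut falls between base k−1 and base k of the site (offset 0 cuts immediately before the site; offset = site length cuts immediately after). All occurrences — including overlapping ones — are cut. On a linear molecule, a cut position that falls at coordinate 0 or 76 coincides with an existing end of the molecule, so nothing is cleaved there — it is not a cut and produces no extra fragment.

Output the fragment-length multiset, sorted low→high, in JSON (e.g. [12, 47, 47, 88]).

[7,9,9,9,9,10,11,12]

Per-enzyme occurrences:
  GruX GAAATCG/2: at [7, 27, 48, 55] ⇒ [9, 29, 50, 57]
  DwuI CCCTAT/3: at [15, 38, 63] ⇒ [18, 41, 66]

All cut coordinates (distinct, sorted): [9, 18, 29, 41, 50, 57, 66]

Fragments:
  [0,9): 9 bp
  [9,18): 9 bp
  [18,29): 11 bp
  [29,41): 12 bp
  [41,50): 9 bp
  [50,57): 7 bp
  [57,66): 9 bp
  [66,76): 10 bp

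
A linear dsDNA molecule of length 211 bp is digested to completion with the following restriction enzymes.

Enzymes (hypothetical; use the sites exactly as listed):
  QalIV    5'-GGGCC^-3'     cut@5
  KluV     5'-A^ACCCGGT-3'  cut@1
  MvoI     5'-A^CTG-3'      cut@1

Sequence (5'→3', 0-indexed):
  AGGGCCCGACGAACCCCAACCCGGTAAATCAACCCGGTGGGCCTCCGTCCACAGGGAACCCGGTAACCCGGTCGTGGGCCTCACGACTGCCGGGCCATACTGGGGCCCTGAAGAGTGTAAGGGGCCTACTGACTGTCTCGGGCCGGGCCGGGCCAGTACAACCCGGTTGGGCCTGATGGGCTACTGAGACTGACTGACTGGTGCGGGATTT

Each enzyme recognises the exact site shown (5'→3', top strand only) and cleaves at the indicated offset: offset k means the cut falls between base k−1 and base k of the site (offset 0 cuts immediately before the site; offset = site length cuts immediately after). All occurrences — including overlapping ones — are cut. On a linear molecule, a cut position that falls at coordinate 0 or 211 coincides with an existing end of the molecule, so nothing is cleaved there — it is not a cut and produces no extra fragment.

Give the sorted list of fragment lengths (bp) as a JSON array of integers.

[2,3,4,4,4,5,5,6,6,6,6,8,8,10,10,12,12,12,13,13,14,14,15,19]

Per-enzyme occurrences:
  QalIV GGGCC/5: at [1, 38, 75, 91, 102, 121, 139, 144, 149, 168] ⇒ [6, 43, 80, 96, 107, 126, 144, 149, 154, 173]
  KluV AACCCGGT/1: at [17, 30, 56, 64, 159] ⇒ [18, 31, 57, 65, 160]
  MvoI ACTG/1: at [85, 98, 127, 131, 182, 188, 192, 196] ⇒ [86, 99, 128, 132, 183, 189, 193, 197]

Pooled cuts: [6, 18, 31, 43, 57, 65, 80, 86, 96, 99, 107, 126, 128, 132, 144, 149, 154, 160, 173, 183, 189, 193, 197]

Fragment lengths:
  [0,6): 6 bp
  [6,18): 12 bp
  [18,31): 13 bp
  [31,43): 12 bp
  [43,57): 14 bp
  [57,65): 8 bp
  [65,80): 15 bp
  [80,86): 6 bp
  [86,96): 10 bp
  [96,99): 3 bp
  [99,107): 8 bp
  [107,126): 19 bp
  [126,128): 2 bp
  [128,132): 4 bp
  [132,144): 12 bp
  [144,149): 5 bp
  [149,154): 5 bp
  [154,160): 6 bp
  [160,173): 13 bp
  [173,183): 10 bp
  [183,189): 6 bp
  [189,193): 4 bp
  [193,197): 4 bp
  [197,211): 14 bp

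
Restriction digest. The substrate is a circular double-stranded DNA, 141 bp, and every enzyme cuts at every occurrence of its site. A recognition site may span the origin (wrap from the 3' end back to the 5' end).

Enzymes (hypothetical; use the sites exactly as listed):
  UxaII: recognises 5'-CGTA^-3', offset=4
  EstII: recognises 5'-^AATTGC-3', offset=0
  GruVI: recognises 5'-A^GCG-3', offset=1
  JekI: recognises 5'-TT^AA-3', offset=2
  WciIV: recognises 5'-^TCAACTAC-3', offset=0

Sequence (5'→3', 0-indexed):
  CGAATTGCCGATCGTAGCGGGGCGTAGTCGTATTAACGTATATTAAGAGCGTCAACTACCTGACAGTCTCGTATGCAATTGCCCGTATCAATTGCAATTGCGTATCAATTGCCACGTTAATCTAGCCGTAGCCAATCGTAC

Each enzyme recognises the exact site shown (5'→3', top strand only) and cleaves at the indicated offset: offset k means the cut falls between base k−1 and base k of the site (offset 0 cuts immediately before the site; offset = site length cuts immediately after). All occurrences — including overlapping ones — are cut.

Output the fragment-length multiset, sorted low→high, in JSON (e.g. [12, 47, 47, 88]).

[2,2,2,3,3,3,4,4,6,6,6,9,10,10,11,12,12,14,22]

Site scan:
  UxaII (CGTA, off=4): starts [12, 22, 28, 36, 69, 83, 100, 126, 136] → cuts [16, 26, 32, 40, 73, 87, 104, 130, 140]
  EstII (AATTGC, off=0): starts [2, 76, 89, 95, 106] → cuts [2, 76, 89, 95, 106]
  GruVI (AGCG, off=1): starts [15, 47] → cuts [16, 48]
  JekI (TTAA, off=2): starts [32, 42, 116] → cuts [34, 44, 118]
  WciIV (TCAACTAC, off=0): starts [51] → cuts [51]

All cut coordinates (distinct, sorted): [2, 16, 26, 32, 34, 40, 44, 48, 51, 73, 76, 87, 89, 95, 104, 106, 118, 130, 140]

Fragment lengths:
  2→16: 14 bp
  16→26: 10 bp
  26→32: 6 bp
  32→34: 2 bp
  34→40: 6 bp
  40→44: 4 bp
  44→48: 4 bp
  48→51: 3 bp
  51→73: 22 bp
  73→76: 3 bp
  76→87: 11 bp
  87→89: 2 bp
  89→95: 6 bp
  95→104: 9 bp
  104→106: 2 bp
  106→118: 12 bp
  118→130: 12 bp
  130→140: 10 bp
  140→2 (wrap): 141-140+2 = 3 bp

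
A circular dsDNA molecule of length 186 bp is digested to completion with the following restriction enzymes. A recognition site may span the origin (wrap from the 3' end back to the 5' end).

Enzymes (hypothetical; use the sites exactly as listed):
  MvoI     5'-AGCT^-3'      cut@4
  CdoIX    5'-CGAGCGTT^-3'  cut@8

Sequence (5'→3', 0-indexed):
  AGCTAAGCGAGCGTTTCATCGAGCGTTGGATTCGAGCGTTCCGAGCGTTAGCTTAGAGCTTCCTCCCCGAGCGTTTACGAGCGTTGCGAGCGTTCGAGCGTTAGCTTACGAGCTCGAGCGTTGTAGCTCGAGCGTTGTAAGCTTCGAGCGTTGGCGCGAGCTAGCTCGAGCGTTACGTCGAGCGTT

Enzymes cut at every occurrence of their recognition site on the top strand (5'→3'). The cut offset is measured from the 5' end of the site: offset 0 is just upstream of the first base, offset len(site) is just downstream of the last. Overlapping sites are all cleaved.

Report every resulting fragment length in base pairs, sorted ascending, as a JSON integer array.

Per-enzyme occurrences:
  MvoI AGCT/4: at [0, 49, 56, 102, 110, 124, 139, 158, 162] ⇒ [4, 53, 60, 106, 114, 128, 143, 162, 166]
  CdoIX CGAGCGTT/8: at [7, 19, 32, 41, 67, 77, 86, 94, 114, 128, 144, 166, 178] ⇒ [0, 15, 27, 40, 49, 75, 85, 94, 102, 122, 136, 152, 174]

All cut coordinates (distinct, sorted): [0, 4, 15, 27, 40, 49, 53, 60, 75, 85, 94, 102, 106, 114, 122, 128, 136, 143, 152, 162, 166, 174]

Fragments:
  0→4: 4 bp
  4→15: 11 bp
  15→27: 12 bp
  27→40: 13 bp
  40→49: 9 bp
  49→53: 4 bp
  53→60: 7 bp
  60→75: 15 bp
  75→85: 10 bp
  85→94: 9 bp
  94→102: 8 bp
  102→106: 4 bp
  106→114: 8 bp
  114→122: 8 bp
  122→128: 6 bp
  128→136: 8 bp
  136→143: 7 bp
  143→152: 9 bp
  152→162: 10 bp
  162→166: 4 bp
  166→174: 8 bp
  174→0 (wrap): 186-174+0 = 12 bp

[4,4,4,4,6,7,7,8,8,8,8,8,9,9,9,10,10,11,12,12,13,15]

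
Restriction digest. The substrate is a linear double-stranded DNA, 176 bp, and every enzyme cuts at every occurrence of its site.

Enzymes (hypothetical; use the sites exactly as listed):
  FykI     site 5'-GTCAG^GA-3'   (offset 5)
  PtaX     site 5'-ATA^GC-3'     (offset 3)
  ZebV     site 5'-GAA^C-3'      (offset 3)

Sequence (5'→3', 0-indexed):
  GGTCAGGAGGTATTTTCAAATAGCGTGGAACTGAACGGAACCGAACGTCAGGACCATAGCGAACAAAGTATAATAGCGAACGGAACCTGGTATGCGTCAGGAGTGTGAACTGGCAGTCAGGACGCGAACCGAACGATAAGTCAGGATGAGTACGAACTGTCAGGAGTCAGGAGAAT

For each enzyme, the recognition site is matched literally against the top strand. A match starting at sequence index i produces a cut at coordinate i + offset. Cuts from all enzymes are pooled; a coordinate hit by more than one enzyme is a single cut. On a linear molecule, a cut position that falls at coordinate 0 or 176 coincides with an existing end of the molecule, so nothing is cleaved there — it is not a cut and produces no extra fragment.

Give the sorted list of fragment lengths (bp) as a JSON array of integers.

[5,5,5,5,5,5,5,6,6,6,7,7,7,8,8,9,11,11,12,12,15,16]

Scan for sites:
  FykI GTCAGGA/5: at [1, 46, 95, 115, 139, 158, 165] ⇒ [6, 51, 100, 120, 144, 163, 170]
  PtaX ATAGC/3: at [19, 55, 72] ⇒ [22, 58, 75]
  ZebV GAAC/3: at [27, 32, 37, 42, 60, 77, 82, 106, 125, 130, 153] ⇒ [30, 35, 40, 45, 63, 80, 85, 109, 128, 133, 156]

All cut coordinates (distinct, sorted): [6, 22, 30, 35, 40, 45, 51, 58, 63, 75, 80, 85, 100, 109, 120, 128, 133, 144, 156, 163, 170]

Fragments:
  [0,6): 6 bp
  [6,22): 16 bp
  [22,30): 8 bp
  [30,35): 5 bp
  [35,40): 5 bp
  [40,45): 5 bp
  [45,51): 6 bp
  [51,58): 7 bp
  [58,63): 5 bp
  [63,75): 12 bp
  [75,80): 5 bp
  [80,85): 5 bp
  [85,100): 15 bp
  [100,109): 9 bp
  [109,120): 11 bp
  [120,128): 8 bp
  [128,133): 5 bp
  [133,144): 11 bp
  [144,156): 12 bp
  [156,163): 7 bp
  [163,170): 7 bp
  [170,176): 6 bp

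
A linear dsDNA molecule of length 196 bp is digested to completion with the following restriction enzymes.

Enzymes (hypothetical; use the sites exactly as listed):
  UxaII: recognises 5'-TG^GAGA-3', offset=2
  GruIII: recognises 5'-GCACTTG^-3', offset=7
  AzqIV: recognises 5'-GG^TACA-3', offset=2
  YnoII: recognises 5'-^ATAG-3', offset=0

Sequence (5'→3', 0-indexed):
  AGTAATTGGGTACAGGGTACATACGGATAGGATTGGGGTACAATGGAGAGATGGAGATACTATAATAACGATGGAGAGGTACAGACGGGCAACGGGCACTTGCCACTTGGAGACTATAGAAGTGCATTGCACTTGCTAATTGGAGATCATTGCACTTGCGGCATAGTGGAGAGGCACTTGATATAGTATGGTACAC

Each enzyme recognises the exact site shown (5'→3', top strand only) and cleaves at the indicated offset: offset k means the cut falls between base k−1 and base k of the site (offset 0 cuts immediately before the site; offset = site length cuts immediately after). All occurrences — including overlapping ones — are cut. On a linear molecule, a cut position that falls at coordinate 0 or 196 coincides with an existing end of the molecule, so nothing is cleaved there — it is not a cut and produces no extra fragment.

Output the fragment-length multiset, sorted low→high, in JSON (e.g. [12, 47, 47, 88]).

[2,4,5,6,6,6,7,7,7,7,8,9,9,10,12,12,16,20,20,23]

Site scan:
  UxaII (TGGAGA, off=2): starts [43, 51, 71, 107, 140, 166] → cuts [45, 53, 73, 109, 142, 168]
  GruIII (GCACTTG, off=7): starts [95, 128, 151, 173] → cuts [102, 135, 158, 180]
  AzqIV (GGTACA, off=2): starts [8, 15, 36, 77, 189] → cuts [10, 17, 38, 79, 191]
  YnoII (ATAG, off=0): starts [26, 115, 162, 182] → cuts [26, 115, 162, 182]

All cut coordinates (distinct, sorted): [10, 17, 26, 38, 45, 53, 73, 79, 102, 109, 115, 135, 142, 158, 162, 168, 180, 182, 191]

Fragment lengths:
  [0,10): 10 bp
  [10,17): 7 bp
  [17,26): 9 bp
  [26,38): 12 bp
  [38,45): 7 bp
  [45,53): 8 bp
  [53,73): 20 bp
  [73,79): 6 bp
  [79,102): 23 bp
  [102,109): 7 bp
  [109,115): 6 bp
  [115,135): 20 bp
  [135,142): 7 bp
  [142,158): 16 bp
  [158,162): 4 bp
  [162,168): 6 bp
  [168,180): 12 bp
  [180,182): 2 bp
  [182,191): 9 bp
  [191,196): 5 bp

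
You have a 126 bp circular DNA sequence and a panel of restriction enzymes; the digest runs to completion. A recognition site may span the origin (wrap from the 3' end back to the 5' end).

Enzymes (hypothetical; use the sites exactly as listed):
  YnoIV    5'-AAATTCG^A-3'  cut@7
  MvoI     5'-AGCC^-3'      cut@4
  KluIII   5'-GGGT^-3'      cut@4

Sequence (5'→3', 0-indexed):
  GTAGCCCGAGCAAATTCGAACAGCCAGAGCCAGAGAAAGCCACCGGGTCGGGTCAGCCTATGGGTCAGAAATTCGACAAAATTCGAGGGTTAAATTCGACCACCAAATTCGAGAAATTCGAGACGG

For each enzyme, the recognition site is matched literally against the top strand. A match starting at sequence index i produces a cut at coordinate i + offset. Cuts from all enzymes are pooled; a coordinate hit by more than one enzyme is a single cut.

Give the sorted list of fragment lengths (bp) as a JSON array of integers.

Site scan:
  YnoIV AAATTCGA/7: at [11, 68, 78, 91, 104, 113] ⇒ [18, 75, 85, 98, 111, 120]
  MvoI AGCC/4: at [2, 21, 27, 37, 54] ⇒ [6, 25, 31, 41, 58]
  KluIII GGGT/4: at [44, 49, 61, 86, 124] ⇒ [2, 48, 53, 65, 90]

Pooled cuts: [2, 6, 18, 25, 31, 41, 48, 53, 58, 65, 75, 85, 90, 98, 111, 120]

Fragment lengths:
  2→6: 4 bp
  6→18: 12 bp
  18→25: 7 bp
  25→31: 6 bp
  31→41: 10 bp
  41→48: 7 bp
  48→53: 5 bp
  53→58: 5 bp
  58→65: 7 bp
  65→75: 10 bp
  75→85: 10 bp
  85→90: 5 bp
  90→98: 8 bp
  98→111: 13 bp
  111→120: 9 bp
  120→2 (wrap): 126-120+2 = 8 bp

[4,5,5,5,6,7,7,7,8,8,9,10,10,10,12,13]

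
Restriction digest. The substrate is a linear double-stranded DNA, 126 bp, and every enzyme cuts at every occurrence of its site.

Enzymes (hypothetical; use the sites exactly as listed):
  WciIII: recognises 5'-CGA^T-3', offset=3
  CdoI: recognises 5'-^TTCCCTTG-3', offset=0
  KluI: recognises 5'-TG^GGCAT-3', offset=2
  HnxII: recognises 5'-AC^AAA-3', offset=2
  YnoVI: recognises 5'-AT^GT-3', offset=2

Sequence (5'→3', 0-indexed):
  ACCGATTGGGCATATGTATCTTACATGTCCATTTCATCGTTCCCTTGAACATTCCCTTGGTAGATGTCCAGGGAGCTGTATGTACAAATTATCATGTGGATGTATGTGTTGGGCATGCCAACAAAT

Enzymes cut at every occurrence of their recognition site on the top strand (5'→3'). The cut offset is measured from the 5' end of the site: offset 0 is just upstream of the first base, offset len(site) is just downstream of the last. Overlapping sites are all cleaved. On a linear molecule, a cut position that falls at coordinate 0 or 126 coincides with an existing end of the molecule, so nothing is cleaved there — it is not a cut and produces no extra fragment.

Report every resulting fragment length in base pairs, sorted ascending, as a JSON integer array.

Scan for sites:
  WciIII (CGAT, off=3): starts [2] → cuts [5]
  CdoI (TTCCCTTG, off=0): starts [39, 51] → cuts [39, 51]
  KluI (TGGGCAT, off=2): starts [6, 109] → cuts [8, 111]
  HnxII (ACAAA, off=2): starts [83, 120] → cuts [85, 122]
  YnoVI (ATGT, off=2): starts [13, 24, 63, 79, 93, 99, 103] → cuts [15, 26, 65, 81, 95, 101, 105]

All cut coordinates (distinct, sorted): [5, 8, 15, 26, 39, 51, 65, 81, 85, 95, 101, 105, 111, 122]

Fragment lengths:
  [0,5): 5 bp
  [5,8): 3 bp
  [8,15): 7 bp
  [15,26): 11 bp
  [26,39): 13 bp
  [39,51): 12 bp
  [51,65): 14 bp
  [65,81): 16 bp
  [81,85): 4 bp
  [85,95): 10 bp
  [95,101): 6 bp
  [101,105): 4 bp
  [105,111): 6 bp
  [111,122): 11 bp
  [122,126): 4 bp

[3,4,4,4,5,6,6,7,10,11,11,12,13,14,16]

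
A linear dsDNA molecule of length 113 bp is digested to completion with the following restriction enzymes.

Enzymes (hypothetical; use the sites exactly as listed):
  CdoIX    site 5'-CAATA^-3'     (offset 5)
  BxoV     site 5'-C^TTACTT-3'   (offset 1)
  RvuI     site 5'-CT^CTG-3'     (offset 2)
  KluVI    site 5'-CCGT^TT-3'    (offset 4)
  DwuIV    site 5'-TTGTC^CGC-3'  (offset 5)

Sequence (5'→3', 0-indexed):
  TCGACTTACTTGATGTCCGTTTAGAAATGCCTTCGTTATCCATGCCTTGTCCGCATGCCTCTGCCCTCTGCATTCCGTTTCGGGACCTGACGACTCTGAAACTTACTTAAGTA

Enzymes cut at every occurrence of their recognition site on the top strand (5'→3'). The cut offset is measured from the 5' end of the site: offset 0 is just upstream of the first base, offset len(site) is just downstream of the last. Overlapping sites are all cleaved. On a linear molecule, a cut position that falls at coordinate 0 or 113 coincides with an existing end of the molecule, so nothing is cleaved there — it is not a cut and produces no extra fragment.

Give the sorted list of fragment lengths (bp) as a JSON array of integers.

[5,7,7,9,11,11,15,17,31]

Site scan:
  CdoIX (CAATA, off=5): no sites
  BxoV CTTACTT/1: at [4, 101] ⇒ [5, 102]
  RvuI CTCTG/2: at [58, 65, 93] ⇒ [60, 67, 95]
  KluVI CCGTTT/4: at [16, 74] ⇒ [20, 78]
  DwuIV TTGTCCGC/5: at [46] ⇒ [51]

All cut coordinates (distinct, sorted): [5, 20, 51, 60, 67, 78, 95, 102]

Fragment lengths:
  [0,5): 5 bp
  [5,20): 15 bp
  [20,51): 31 bp
  [51,60): 9 bp
  [60,67): 7 bp
  [67,78): 11 bp
  [78,95): 17 bp
  [95,102): 7 bp
  [102,113): 11 bp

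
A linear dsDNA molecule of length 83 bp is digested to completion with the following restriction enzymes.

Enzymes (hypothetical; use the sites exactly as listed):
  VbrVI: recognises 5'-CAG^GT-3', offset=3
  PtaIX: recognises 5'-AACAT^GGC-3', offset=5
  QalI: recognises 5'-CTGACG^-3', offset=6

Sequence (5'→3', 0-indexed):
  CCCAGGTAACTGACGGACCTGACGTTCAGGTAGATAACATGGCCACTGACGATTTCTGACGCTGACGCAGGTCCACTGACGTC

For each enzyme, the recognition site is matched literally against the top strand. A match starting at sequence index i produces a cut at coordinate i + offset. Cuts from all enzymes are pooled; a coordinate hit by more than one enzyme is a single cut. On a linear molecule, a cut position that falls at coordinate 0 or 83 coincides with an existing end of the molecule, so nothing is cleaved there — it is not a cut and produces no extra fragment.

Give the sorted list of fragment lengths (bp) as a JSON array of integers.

Site scan:
  VbrVI (CAGGT, off=3): starts [2, 26, 67] → cuts [5, 29, 70]
  PtaIX (AACATGGC, off=5): starts [35] → cuts [40]
  QalI (CTGACG, off=6): starts [9, 18, 45, 55, 61, 75] → cuts [15, 24, 51, 61, 67, 81]

All cut coordinates (distinct, sorted): [5, 15, 24, 29, 40, 51, 61, 67, 70, 81]

Fragments:
  [0,5): 5 bp
  [5,15): 10 bp
  [15,24): 9 bp
  [24,29): 5 bp
  [29,40): 11 bp
  [40,51): 11 bp
  [51,61): 10 bp
  [61,67): 6 bp
  [67,70): 3 bp
  [70,81): 11 bp
  [81,83): 2 bp

[2,3,5,5,6,9,10,10,11,11,11]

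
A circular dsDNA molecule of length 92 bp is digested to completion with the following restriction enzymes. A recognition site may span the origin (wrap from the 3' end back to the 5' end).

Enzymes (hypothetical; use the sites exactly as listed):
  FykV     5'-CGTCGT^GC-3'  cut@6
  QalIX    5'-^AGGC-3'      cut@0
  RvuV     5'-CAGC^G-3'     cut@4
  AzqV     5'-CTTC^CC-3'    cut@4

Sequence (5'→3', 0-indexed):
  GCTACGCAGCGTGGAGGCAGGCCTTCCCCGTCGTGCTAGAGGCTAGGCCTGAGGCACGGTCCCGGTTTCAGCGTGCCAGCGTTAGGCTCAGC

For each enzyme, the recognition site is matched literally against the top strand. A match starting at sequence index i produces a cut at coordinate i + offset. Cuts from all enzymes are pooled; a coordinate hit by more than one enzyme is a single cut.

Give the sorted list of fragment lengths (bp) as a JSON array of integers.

Per-enzyme occurrences:
  FykV (CGTCGTGC, off=6): starts [28] → cuts [34]
  QalIX (AGGC, off=0): starts [14, 18, 39, 44, 51, 83] → cuts [14, 18, 39, 44, 51, 83]
  RvuV (CAGCG, off=4): starts [6, 68, 76, 88] → cuts [0, 10, 72, 80]
  AzqV (CTTCCC, off=4): starts [22] → cuts [26]

Pooled cuts: [0, 10, 14, 18, 26, 34, 39, 44, 51, 72, 80, 83]

Fragments:
  0→10: 10 bp
  10→14: 4 bp
  14→18: 4 bp
  18→26: 8 bp
  26→34: 8 bp
  34→39: 5 bp
  39→44: 5 bp
  44→51: 7 bp
  51→72: 21 bp
  72→80: 8 bp
  80→83: 3 bp
  83→0 (wrap): 92-83+0 = 9 bp

[3,4,4,5,5,7,8,8,8,9,10,21]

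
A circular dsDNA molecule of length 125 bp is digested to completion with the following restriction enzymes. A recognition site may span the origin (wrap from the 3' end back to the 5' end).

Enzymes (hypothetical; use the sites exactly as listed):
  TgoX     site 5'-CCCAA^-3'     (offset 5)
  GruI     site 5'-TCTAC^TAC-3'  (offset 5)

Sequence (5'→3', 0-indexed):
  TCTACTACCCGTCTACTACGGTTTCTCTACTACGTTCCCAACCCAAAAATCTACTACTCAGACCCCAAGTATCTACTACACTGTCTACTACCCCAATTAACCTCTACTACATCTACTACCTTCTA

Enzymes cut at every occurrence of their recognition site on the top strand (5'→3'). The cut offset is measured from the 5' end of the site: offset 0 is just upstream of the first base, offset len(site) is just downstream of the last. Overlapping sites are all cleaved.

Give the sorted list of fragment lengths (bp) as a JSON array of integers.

[5,8,8,8,9,11,11,11,12,14,14,14]

Scan for sites:
  TgoX CCCAA/5: at [36, 41, 63, 91] ⇒ [41, 46, 68, 96]
  GruI TCTACTAC/5: at [0, 11, 25, 49, 71, 83, 102, 111] ⇒ [5, 16, 30, 54, 76, 88, 107, 116]

Pooled cuts: [5, 16, 30, 41, 46, 54, 68, 76, 88, 96, 107, 116]

Fragment lengths:
  5→16: 11 bp
  16→30: 14 bp
  30→41: 11 bp
  41→46: 5 bp
  46→54: 8 bp
  54→68: 14 bp
  68→76: 8 bp
  76→88: 12 bp
  88→96: 8 bp
  96→107: 11 bp
  107→116: 9 bp
  116→5 (wrap): 125-116+5 = 14 bp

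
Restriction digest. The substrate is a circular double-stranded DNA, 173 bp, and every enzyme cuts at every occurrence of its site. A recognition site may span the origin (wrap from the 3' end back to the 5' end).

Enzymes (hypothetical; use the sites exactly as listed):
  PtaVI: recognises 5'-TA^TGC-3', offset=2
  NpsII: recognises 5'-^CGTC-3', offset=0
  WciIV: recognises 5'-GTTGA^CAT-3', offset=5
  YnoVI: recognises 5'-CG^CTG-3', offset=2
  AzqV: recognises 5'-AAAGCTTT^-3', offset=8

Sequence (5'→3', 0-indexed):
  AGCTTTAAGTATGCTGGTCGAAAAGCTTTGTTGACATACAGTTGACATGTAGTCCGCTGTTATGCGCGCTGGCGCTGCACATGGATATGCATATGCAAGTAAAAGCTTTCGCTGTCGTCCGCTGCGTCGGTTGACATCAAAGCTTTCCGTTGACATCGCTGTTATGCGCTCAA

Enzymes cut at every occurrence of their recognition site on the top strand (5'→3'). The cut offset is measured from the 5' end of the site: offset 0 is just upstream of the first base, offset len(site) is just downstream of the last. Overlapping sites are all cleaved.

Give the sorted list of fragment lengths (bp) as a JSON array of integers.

[2,3,4,5,5,5,6,6,6,6,6,6,7,10,11,11,12,13,15,16,18]

Per-enzyme occurrences:
  PtaVI TATGC/2: at [9, 60, 85, 91, 162] ⇒ [11, 62, 87, 93, 164]
  NpsII CGTC/0: at [115, 124] ⇒ [115, 124]
  WciIV GTTGACAT/5: at [29, 40, 129, 148] ⇒ [34, 45, 134, 153]
  YnoVI CGCTG/2: at [54, 66, 72, 109, 119, 156] ⇒ [56, 68, 74, 111, 121, 158]
  AzqV AAAGCTTT/8: at [21, 101, 138, 171] ⇒ [6, 29, 109, 146]

All cut coordinates (distinct, sorted): [6, 11, 29, 34, 45, 56, 62, 68, 74, 87, 93, 109, 111, 115, 121, 124, 134, 146, 153, 158, 164]

Fragment lengths:
  6→11: 5 bp
  11→29: 18 bp
  29→34: 5 bp
  34→45: 11 bp
  45→56: 11 bp
  56→62: 6 bp
  62→68: 6 bp
  68→74: 6 bp
  74→87: 13 bp
  87→93: 6 bp
  93→109: 16 bp
  109→111: 2 bp
  111→115: 4 bp
  115→121: 6 bp
  121→124: 3 bp
  124→134: 10 bp
  134→146: 12 bp
  146→153: 7 bp
  153→158: 5 bp
  158→164: 6 bp
  164→6 (wrap): 173-164+6 = 15 bp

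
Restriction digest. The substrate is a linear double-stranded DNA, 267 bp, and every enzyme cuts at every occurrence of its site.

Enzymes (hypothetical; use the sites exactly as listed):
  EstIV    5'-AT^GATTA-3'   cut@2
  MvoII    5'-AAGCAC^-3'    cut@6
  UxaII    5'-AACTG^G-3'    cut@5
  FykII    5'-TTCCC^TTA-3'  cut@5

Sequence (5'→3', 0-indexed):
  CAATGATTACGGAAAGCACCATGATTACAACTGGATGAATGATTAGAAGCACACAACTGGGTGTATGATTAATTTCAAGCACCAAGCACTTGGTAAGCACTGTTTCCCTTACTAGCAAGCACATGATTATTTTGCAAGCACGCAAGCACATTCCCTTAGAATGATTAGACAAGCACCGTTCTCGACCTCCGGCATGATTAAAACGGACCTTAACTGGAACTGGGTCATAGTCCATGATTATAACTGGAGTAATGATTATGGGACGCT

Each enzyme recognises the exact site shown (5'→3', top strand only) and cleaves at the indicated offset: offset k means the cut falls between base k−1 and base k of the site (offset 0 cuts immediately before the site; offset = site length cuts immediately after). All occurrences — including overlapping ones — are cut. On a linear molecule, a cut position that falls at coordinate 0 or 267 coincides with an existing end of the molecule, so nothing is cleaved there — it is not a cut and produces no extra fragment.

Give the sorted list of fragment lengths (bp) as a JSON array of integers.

[2,3,4,6,6,7,7,7,7,7,7,8,8,11,11,11,12,13,14,14,14,15,16,17,19,21]

Per-enzyme occurrences:
  EstIV (ATGATTA, off=2): starts [2, 20, 38, 64, 122, 160, 193, 233, 251] → cuts [4, 22, 40, 66, 124, 162, 195, 235, 253]
  MvoII (AAGCAC, off=6): starts [13, 46, 76, 83, 94, 116, 135, 143, 170] → cuts [19, 52, 82, 89, 100, 122, 141, 149, 176]
  UxaII (AACTGG, off=5): starts [28, 54, 211, 217, 241] → cuts [33, 59, 216, 222, 246]
  FykII (TTCCCTTA, off=5): starts [103, 150] → cuts [108, 155]

Pooled cuts: [4, 19, 22, 33, 40, 52, 59, 66, 82, 89, 100, 108, 122, 124, 141, 149, 155, 162, 176, 195, 216, 222, 235, 246, 253]

Fragment lengths:
  [0,4): 4 bp
  [4,19): 15 bp
  [19,22): 3 bp
  [22,33): 11 bp
  [33,40): 7 bp
  [40,52): 12 bp
  [52,59): 7 bp
  [59,66): 7 bp
  [66,82): 16 bp
  [82,89): 7 bp
  [89,100): 11 bp
  [100,108): 8 bp
  [108,122): 14 bp
  [122,124): 2 bp
  [124,141): 17 bp
  [141,149): 8 bp
  [149,155): 6 bp
  [155,162): 7 bp
  [162,176): 14 bp
  [176,195): 19 bp
  [195,216): 21 bp
  [216,222): 6 bp
  [222,235): 13 bp
  [235,246): 11 bp
  [246,253): 7 bp
  [253,267): 14 bp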